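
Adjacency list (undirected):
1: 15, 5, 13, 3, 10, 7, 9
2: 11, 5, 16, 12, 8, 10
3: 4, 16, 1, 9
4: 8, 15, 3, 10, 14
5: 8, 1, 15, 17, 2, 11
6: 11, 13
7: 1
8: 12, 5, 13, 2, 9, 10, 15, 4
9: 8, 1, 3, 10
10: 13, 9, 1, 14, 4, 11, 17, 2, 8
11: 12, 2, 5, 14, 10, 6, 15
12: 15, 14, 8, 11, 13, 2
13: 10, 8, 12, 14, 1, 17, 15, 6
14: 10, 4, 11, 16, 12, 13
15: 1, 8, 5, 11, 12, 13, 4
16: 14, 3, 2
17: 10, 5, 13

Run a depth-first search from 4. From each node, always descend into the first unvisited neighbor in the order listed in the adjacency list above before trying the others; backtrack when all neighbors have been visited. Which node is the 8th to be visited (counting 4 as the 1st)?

Visit 4
4 → 8
8 → 12
12 → 15
15 → 1
1 → 5
5 → 17
17 → 10
10 → 13
13 → 14
14 → 11
11 → 2
2 → 16
16 → 3
3 → 9
11 → 6
1 → 7

Visit order: 4, 8, 12, 15, 1, 5, 17, 10, 13, 14, 11, 2, 16, 3, 9, 6, 7

10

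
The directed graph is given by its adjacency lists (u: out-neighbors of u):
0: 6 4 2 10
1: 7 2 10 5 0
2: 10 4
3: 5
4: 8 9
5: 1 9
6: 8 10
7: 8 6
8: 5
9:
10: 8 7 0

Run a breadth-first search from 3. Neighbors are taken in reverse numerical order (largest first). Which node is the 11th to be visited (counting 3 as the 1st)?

Visit 3; enqueue 5 → queue [5]
Visit 5; enqueue 9, 1 → queue [9, 1]
Visit 9 → queue [1]
Visit 1; enqueue 10, 7, 2, 0 → queue [10, 7, 2, 0]
Visit 10; enqueue 8 → queue [7, 2, 0, 8]
Visit 7; enqueue 6 → queue [2, 0, 8, 6]
Visit 2; enqueue 4 → queue [0, 8, 6, 4]
Visit 0 → queue [8, 6, 4]
Visit 8 → queue [6, 4]
Visit 6 → queue [4]
Visit 4 → queue []

Visit order: 3, 5, 9, 1, 10, 7, 2, 0, 8, 6, 4

4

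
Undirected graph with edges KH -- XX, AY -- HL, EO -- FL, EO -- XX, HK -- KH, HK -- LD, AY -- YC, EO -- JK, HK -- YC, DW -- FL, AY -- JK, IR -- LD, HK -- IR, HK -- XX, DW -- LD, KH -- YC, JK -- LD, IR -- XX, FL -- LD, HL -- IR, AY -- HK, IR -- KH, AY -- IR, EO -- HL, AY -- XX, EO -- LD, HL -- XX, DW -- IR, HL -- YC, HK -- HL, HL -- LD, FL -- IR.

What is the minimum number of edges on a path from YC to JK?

2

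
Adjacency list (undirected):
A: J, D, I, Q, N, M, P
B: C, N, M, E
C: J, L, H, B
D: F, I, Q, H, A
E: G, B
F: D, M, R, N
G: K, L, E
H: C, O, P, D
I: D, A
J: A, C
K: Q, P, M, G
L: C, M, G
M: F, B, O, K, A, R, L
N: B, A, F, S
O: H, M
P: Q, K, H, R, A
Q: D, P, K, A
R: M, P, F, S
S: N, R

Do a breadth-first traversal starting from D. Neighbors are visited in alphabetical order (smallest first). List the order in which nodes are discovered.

D A F H I Q J M N P R C O K B L S G E

Visit D; enqueue A, F, H, I, Q → queue [A, F, H, I, Q]
Visit A; enqueue J, M, N, P → queue [F, H, I, Q, J, M, N, P]
Visit F; enqueue R → queue [H, I, Q, J, M, N, P, R]
Visit H; enqueue C, O → queue [I, Q, J, M, N, P, R, C, O]
Visit I → queue [Q, J, M, N, P, R, C, O]
Visit Q; enqueue K → queue [J, M, N, P, R, C, O, K]
Visit J → queue [M, N, P, R, C, O, K]
Visit M; enqueue B, L → queue [N, P, R, C, O, K, B, L]
Visit N; enqueue S → queue [P, R, C, O, K, B, L, S]
Visit P → queue [R, C, O, K, B, L, S]
Visit R → queue [C, O, K, B, L, S]
Visit C → queue [O, K, B, L, S]
Visit O → queue [K, B, L, S]
Visit K; enqueue G → queue [B, L, S, G]
Visit B; enqueue E → queue [L, S, G, E]
Visit L → queue [S, G, E]
Visit S → queue [G, E]
Visit G → queue [E]
Visit E → queue []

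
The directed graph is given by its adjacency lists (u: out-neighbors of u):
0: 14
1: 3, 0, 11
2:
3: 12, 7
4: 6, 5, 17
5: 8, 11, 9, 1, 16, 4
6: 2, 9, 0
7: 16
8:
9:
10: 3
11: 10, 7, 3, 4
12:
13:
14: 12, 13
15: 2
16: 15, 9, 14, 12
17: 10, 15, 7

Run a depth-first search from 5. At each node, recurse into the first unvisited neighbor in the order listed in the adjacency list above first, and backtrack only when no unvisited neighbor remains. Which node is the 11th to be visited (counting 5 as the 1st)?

Visit 5
5 → 8
5 → 11
11 → 10
10 → 3
3 → 12
3 → 7
7 → 16
16 → 15
15 → 2
16 → 9
16 → 14
14 → 13
11 → 4
4 → 6
6 → 0
4 → 17
5 → 1

Visit order: 5, 8, 11, 10, 3, 12, 7, 16, 15, 2, 9, 14, 13, 4, 6, 0, 17, 1

9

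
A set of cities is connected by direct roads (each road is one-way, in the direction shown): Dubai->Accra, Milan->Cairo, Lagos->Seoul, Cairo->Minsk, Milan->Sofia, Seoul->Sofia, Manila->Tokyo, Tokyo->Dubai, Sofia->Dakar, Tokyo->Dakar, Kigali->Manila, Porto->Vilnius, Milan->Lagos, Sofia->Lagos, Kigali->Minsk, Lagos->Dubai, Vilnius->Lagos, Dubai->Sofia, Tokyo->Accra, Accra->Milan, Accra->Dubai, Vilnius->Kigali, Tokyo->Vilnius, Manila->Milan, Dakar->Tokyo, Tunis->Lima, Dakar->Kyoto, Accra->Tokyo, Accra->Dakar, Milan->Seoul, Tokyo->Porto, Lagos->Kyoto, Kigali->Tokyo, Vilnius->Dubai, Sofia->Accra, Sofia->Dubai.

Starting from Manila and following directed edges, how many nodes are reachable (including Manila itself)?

BFS from Manila visits: Manila, Milan, Tokyo, Cairo, Lagos, Seoul, Sofia, Accra, Dakar, Dubai, Porto, Vilnius, Minsk, Kyoto, Kigali
Reachable nodes: 15 of 17 total.

15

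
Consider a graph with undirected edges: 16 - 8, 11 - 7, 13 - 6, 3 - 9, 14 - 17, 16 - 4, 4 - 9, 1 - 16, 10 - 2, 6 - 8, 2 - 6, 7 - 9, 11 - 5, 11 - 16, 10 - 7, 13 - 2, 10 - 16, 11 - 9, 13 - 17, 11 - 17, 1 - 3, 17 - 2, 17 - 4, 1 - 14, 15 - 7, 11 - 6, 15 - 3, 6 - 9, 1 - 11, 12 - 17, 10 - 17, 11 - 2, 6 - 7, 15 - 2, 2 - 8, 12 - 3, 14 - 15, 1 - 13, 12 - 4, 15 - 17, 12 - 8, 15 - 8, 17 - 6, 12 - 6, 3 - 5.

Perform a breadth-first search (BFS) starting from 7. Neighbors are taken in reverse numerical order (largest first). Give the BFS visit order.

Visit 7; enqueue 15, 11, 10, 9, 6 → queue [15, 11, 10, 9, 6]
Visit 15; enqueue 17, 14, 8, 3, 2 → queue [11, 10, 9, 6, 17, 14, 8, 3, 2]
Visit 11; enqueue 16, 5, 1 → queue [10, 9, 6, 17, 14, 8, 3, 2, 16, 5, 1]
Visit 10 → queue [9, 6, 17, 14, 8, 3, 2, 16, 5, 1]
Visit 9; enqueue 4 → queue [6, 17, 14, 8, 3, 2, 16, 5, 1, 4]
Visit 6; enqueue 13, 12 → queue [17, 14, 8, 3, 2, 16, 5, 1, 4, 13, 12]
Visit 17 → queue [14, 8, 3, 2, 16, 5, 1, 4, 13, 12]
Visit 14 → queue [8, 3, 2, 16, 5, 1, 4, 13, 12]
Visit 8 → queue [3, 2, 16, 5, 1, 4, 13, 12]
Visit 3 → queue [2, 16, 5, 1, 4, 13, 12]
Visit 2 → queue [16, 5, 1, 4, 13, 12]
Visit 16 → queue [5, 1, 4, 13, 12]
Visit 5 → queue [1, 4, 13, 12]
Visit 1 → queue [4, 13, 12]
Visit 4 → queue [13, 12]
Visit 13 → queue [12]
Visit 12 → queue []

7, 15, 11, 10, 9, 6, 17, 14, 8, 3, 2, 16, 5, 1, 4, 13, 12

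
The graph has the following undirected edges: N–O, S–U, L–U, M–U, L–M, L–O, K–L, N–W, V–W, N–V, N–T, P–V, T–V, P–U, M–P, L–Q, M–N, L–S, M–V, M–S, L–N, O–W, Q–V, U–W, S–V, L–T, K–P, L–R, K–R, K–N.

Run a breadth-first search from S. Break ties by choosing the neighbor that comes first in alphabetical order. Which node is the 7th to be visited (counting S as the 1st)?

N

Visit S; enqueue L, M, U, V → queue [L, M, U, V]
Visit L; enqueue K, N, O, Q, R, T → queue [M, U, V, K, N, O, Q, R, T]
Visit M; enqueue P → queue [U, V, K, N, O, Q, R, T, P]
Visit U; enqueue W → queue [V, K, N, O, Q, R, T, P, W]
Visit V → queue [K, N, O, Q, R, T, P, W]
Visit K → queue [N, O, Q, R, T, P, W]
Visit N → queue [O, Q, R, T, P, W]
Visit O → queue [Q, R, T, P, W]
Visit Q → queue [R, T, P, W]
Visit R → queue [T, P, W]
Visit T → queue [P, W]
Visit P → queue [W]
Visit W → queue []

Visit order: S, L, M, U, V, K, N, O, Q, R, T, P, W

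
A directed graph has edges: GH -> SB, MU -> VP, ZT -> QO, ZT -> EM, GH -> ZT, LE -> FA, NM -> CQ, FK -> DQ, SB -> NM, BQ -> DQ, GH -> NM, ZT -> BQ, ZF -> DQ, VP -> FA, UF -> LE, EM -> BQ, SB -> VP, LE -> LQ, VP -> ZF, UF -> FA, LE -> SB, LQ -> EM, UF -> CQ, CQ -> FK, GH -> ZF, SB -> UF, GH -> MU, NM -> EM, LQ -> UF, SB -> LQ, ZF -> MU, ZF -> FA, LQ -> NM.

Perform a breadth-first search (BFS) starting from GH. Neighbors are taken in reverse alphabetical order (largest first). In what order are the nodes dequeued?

Visit GH; enqueue ZT, ZF, SB, NM, MU → queue [ZT, ZF, SB, NM, MU]
Visit ZT; enqueue QO, EM, BQ → queue [ZF, SB, NM, MU, QO, EM, BQ]
Visit ZF; enqueue FA, DQ → queue [SB, NM, MU, QO, EM, BQ, FA, DQ]
Visit SB; enqueue VP, UF, LQ → queue [NM, MU, QO, EM, BQ, FA, DQ, VP, UF, LQ]
Visit NM; enqueue CQ → queue [MU, QO, EM, BQ, FA, DQ, VP, UF, LQ, CQ]
Visit MU → queue [QO, EM, BQ, FA, DQ, VP, UF, LQ, CQ]
Visit QO → queue [EM, BQ, FA, DQ, VP, UF, LQ, CQ]
Visit EM → queue [BQ, FA, DQ, VP, UF, LQ, CQ]
Visit BQ → queue [FA, DQ, VP, UF, LQ, CQ]
Visit FA → queue [DQ, VP, UF, LQ, CQ]
Visit DQ → queue [VP, UF, LQ, CQ]
Visit VP → queue [UF, LQ, CQ]
Visit UF; enqueue LE → queue [LQ, CQ, LE]
Visit LQ → queue [CQ, LE]
Visit CQ; enqueue FK → queue [LE, FK]
Visit LE → queue [FK]
Visit FK → queue []

GH ZT ZF SB NM MU QO EM BQ FA DQ VP UF LQ CQ LE FK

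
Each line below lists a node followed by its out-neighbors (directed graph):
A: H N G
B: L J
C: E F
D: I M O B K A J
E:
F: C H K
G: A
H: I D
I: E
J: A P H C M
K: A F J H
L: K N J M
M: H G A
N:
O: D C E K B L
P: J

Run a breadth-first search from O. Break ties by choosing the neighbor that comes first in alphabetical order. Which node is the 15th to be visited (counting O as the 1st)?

Visit O; enqueue B, C, D, E, K, L → queue [B, C, D, E, K, L]
Visit B; enqueue J → queue [C, D, E, K, L, J]
Visit C; enqueue F → queue [D, E, K, L, J, F]
Visit D; enqueue A, I, M → queue [E, K, L, J, F, A, I, M]
Visit E → queue [K, L, J, F, A, I, M]
Visit K; enqueue H → queue [L, J, F, A, I, M, H]
Visit L; enqueue N → queue [J, F, A, I, M, H, N]
Visit J; enqueue P → queue [F, A, I, M, H, N, P]
Visit F → queue [A, I, M, H, N, P]
Visit A; enqueue G → queue [I, M, H, N, P, G]
Visit I → queue [M, H, N, P, G]
Visit M → queue [H, N, P, G]
Visit H → queue [N, P, G]
Visit N → queue [P, G]
Visit P → queue [G]
Visit G → queue []

Visit order: O, B, C, D, E, K, L, J, F, A, I, M, H, N, P, G

P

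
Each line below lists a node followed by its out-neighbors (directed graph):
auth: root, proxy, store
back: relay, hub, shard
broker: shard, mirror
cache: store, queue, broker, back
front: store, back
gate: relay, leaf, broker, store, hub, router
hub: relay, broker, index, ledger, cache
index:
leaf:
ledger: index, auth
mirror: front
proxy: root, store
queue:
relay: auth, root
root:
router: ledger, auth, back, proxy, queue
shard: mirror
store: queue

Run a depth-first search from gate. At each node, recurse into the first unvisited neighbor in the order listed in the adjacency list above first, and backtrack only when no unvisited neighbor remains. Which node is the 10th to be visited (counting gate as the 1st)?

Visit gate
gate → relay
relay → auth
auth → root
auth → proxy
proxy → store
store → queue
gate → leaf
gate → broker
broker → shard
shard → mirror
mirror → front
front → back
back → hub
hub → index
hub → ledger
hub → cache
gate → router

Visit order: gate, relay, auth, root, proxy, store, queue, leaf, broker, shard, mirror, front, back, hub, index, ledger, cache, router

shard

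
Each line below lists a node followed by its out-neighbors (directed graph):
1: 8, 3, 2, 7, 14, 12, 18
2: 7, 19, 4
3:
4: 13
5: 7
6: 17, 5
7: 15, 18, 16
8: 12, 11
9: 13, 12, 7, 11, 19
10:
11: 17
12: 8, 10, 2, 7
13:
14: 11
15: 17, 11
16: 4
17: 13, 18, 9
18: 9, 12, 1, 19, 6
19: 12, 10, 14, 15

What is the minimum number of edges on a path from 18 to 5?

2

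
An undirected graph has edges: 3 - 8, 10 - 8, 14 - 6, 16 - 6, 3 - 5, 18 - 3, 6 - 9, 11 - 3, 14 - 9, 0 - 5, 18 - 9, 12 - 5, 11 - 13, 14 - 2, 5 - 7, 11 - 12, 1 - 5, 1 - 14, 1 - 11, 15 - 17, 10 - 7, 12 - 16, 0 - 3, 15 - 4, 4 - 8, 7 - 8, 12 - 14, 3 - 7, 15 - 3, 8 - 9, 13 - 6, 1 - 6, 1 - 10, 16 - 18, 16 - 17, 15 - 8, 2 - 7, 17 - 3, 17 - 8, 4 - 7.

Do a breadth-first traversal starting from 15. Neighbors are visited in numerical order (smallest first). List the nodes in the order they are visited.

15 -> 3 -> 4 -> 8 -> 17 -> 0 -> 5 -> 7 -> 11 -> 18 -> 9 -> 10 -> 16 -> 1 -> 12 -> 2 -> 13 -> 6 -> 14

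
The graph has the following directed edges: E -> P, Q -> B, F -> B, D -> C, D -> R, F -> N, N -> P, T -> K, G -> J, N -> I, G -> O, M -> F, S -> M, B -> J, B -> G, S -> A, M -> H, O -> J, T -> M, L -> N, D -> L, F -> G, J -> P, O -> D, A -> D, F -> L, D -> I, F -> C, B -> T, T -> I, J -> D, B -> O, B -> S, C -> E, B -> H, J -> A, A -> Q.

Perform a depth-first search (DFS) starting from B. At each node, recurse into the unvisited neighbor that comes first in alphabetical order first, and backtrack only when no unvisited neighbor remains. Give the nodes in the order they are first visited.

Visit B
B → G
G → J
J → A
A → D
D → C
C → E
E → P
D → I
D → L
L → N
D → R
A → Q
G → O
B → H
B → S
S → M
M → F
B → T
T → K

B, G, J, A, D, C, E, P, I, L, N, R, Q, O, H, S, M, F, T, K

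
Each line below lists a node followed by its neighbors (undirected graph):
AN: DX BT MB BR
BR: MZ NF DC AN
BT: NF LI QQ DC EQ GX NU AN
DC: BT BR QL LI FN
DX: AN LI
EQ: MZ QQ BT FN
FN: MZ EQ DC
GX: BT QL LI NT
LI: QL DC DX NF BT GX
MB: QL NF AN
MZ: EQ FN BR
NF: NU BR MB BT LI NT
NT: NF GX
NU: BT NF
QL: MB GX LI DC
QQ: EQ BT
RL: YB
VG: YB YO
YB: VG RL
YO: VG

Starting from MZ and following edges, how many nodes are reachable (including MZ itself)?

16

BFS from MZ visits: MZ, EQ, FN, BR, QQ, BT, DC, NF, AN, LI, GX, NU, QL, MB, NT, DX
Reachable nodes: 16 of 20 total.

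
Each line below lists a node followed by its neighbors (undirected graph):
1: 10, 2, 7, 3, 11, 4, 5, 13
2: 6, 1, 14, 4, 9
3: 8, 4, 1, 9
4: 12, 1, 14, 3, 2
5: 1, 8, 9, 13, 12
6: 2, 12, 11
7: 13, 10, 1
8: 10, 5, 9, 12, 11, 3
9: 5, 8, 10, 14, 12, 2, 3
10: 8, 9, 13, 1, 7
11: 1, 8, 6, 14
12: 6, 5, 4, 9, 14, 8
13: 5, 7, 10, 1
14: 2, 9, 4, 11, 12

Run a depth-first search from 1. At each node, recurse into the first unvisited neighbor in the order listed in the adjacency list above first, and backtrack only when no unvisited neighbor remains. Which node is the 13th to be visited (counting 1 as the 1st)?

13

Visit 1
1 → 10
10 → 8
8 → 5
5 → 9
9 → 14
14 → 2
2 → 6
6 → 12
12 → 4
4 → 3
6 → 11
5 → 13
13 → 7

Visit order: 1, 10, 8, 5, 9, 14, 2, 6, 12, 4, 3, 11, 13, 7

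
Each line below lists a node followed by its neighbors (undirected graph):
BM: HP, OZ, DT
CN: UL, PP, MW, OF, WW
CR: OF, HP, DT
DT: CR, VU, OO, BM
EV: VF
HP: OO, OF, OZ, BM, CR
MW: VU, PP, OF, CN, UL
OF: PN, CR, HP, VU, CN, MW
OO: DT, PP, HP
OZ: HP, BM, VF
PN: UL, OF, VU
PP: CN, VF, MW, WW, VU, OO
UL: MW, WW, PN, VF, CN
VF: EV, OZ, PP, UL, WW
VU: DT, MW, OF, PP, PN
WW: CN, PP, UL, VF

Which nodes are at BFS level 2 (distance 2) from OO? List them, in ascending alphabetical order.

BM, CN, CR, MW, OF, OZ, VF, VU, WW

Level 0: OO
Level 1: DT, HP, PP
Level 2: BM, CN, CR, MW, OF, OZ, VF, VU, WW
Level 3: EV, PN, UL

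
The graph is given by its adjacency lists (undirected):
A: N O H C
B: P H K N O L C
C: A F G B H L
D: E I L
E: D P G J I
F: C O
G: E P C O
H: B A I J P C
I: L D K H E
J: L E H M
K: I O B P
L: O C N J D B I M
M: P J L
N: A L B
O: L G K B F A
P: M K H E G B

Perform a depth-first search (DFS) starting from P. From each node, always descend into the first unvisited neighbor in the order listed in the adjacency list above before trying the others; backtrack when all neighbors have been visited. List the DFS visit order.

Visit P
P → M
M → J
J → L
L → O
O → G
G → E
E → D
D → I
I → K
K → B
B → H
H → A
A → N
A → C
C → F

P -> M -> J -> L -> O -> G -> E -> D -> I -> K -> B -> H -> A -> N -> C -> F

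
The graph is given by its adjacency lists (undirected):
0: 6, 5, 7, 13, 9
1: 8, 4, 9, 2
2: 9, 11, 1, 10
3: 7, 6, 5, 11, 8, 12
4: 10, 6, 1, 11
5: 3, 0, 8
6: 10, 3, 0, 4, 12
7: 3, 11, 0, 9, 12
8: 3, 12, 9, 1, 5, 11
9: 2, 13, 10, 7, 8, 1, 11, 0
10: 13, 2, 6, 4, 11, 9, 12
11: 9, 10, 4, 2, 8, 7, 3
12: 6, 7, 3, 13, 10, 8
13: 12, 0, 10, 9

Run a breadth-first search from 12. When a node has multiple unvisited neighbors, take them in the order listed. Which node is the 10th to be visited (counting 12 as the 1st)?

11

Visit 12; enqueue 6, 7, 3, 13, 10, 8 → queue [6, 7, 3, 13, 10, 8]
Visit 6; enqueue 0, 4 → queue [7, 3, 13, 10, 8, 0, 4]
Visit 7; enqueue 11, 9 → queue [3, 13, 10, 8, 0, 4, 11, 9]
Visit 3; enqueue 5 → queue [13, 10, 8, 0, 4, 11, 9, 5]
Visit 13 → queue [10, 8, 0, 4, 11, 9, 5]
Visit 10; enqueue 2 → queue [8, 0, 4, 11, 9, 5, 2]
Visit 8; enqueue 1 → queue [0, 4, 11, 9, 5, 2, 1]
Visit 0 → queue [4, 11, 9, 5, 2, 1]
Visit 4 → queue [11, 9, 5, 2, 1]
Visit 11 → queue [9, 5, 2, 1]
Visit 9 → queue [5, 2, 1]
Visit 5 → queue [2, 1]
Visit 2 → queue [1]
Visit 1 → queue []

Visit order: 12, 6, 7, 3, 13, 10, 8, 0, 4, 11, 9, 5, 2, 1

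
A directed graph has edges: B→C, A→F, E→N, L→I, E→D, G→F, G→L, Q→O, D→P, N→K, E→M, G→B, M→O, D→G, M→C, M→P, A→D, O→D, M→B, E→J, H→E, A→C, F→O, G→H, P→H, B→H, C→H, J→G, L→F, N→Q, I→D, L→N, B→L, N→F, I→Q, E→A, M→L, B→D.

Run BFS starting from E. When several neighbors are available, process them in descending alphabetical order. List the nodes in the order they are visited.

Visit E; enqueue N, M, J, D, A → queue [N, M, J, D, A]
Visit N; enqueue Q, K, F → queue [M, J, D, A, Q, K, F]
Visit M; enqueue P, O, L, C, B → queue [J, D, A, Q, K, F, P, O, L, C, B]
Visit J; enqueue G → queue [D, A, Q, K, F, P, O, L, C, B, G]
Visit D → queue [A, Q, K, F, P, O, L, C, B, G]
Visit A → queue [Q, K, F, P, O, L, C, B, G]
Visit Q → queue [K, F, P, O, L, C, B, G]
Visit K → queue [F, P, O, L, C, B, G]
Visit F → queue [P, O, L, C, B, G]
Visit P; enqueue H → queue [O, L, C, B, G, H]
Visit O → queue [L, C, B, G, H]
Visit L; enqueue I → queue [C, B, G, H, I]
Visit C → queue [B, G, H, I]
Visit B → queue [G, H, I]
Visit G → queue [H, I]
Visit H → queue [I]
Visit I → queue []

E -> N -> M -> J -> D -> A -> Q -> K -> F -> P -> O -> L -> C -> B -> G -> H -> I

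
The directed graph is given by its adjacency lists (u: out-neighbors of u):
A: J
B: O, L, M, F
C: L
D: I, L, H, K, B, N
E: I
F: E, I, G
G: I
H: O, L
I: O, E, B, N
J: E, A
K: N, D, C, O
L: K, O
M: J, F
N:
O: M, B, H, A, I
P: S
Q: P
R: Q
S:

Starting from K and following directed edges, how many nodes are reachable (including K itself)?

BFS from K visits: K, C, D, N, O, L, B, H, I, A, M, F, E, J, G
Reachable nodes: 15 of 19 total.

15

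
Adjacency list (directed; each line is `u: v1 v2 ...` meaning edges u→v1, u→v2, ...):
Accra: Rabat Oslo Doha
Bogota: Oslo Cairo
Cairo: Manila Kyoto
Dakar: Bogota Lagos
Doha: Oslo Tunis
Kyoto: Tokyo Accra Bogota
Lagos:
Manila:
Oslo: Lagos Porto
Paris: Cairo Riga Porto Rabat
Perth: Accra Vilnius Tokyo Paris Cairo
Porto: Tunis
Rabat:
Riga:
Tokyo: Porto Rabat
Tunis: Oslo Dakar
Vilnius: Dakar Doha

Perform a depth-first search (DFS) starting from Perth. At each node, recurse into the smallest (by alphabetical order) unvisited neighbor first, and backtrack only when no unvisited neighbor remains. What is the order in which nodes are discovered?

Visit Perth
Perth → Accra
Accra → Doha
Doha → Oslo
Oslo → Lagos
Oslo → Porto
Porto → Tunis
Tunis → Dakar
Dakar → Bogota
Bogota → Cairo
Cairo → Kyoto
Kyoto → Tokyo
Tokyo → Rabat
Cairo → Manila
Perth → Paris
Paris → Riga
Perth → Vilnius

Perth → Accra → Doha → Oslo → Lagos → Porto → Tunis → Dakar → Bogota → Cairo → Kyoto → Tokyo → Rabat → Manila → Paris → Riga → Vilnius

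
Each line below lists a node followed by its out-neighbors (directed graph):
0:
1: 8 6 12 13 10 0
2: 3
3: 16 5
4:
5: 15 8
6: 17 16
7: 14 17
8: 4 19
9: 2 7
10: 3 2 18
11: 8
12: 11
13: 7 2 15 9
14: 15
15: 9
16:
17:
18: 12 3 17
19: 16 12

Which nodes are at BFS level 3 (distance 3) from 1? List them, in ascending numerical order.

Level 0: 1
Level 1: 0, 6, 8, 10, 12, 13
Level 2: 2, 3, 4, 7, 9, 11, 15, 16, 17, 18, 19
Level 3: 5, 14

5, 14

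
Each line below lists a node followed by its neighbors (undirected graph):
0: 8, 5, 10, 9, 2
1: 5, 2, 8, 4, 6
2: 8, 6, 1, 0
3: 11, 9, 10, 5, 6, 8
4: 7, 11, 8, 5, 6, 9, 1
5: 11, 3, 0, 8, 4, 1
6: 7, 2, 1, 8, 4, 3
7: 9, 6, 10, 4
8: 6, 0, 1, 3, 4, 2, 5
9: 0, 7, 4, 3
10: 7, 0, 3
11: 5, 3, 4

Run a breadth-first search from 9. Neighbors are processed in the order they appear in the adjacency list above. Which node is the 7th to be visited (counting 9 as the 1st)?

Visit 9; enqueue 0, 7, 4, 3 → queue [0, 7, 4, 3]
Visit 0; enqueue 8, 5, 10, 2 → queue [7, 4, 3, 8, 5, 10, 2]
Visit 7; enqueue 6 → queue [4, 3, 8, 5, 10, 2, 6]
Visit 4; enqueue 11, 1 → queue [3, 8, 5, 10, 2, 6, 11, 1]
Visit 3 → queue [8, 5, 10, 2, 6, 11, 1]
Visit 8 → queue [5, 10, 2, 6, 11, 1]
Visit 5 → queue [10, 2, 6, 11, 1]
Visit 10 → queue [2, 6, 11, 1]
Visit 2 → queue [6, 11, 1]
Visit 6 → queue [11, 1]
Visit 11 → queue [1]
Visit 1 → queue []

Visit order: 9, 0, 7, 4, 3, 8, 5, 10, 2, 6, 11, 1

5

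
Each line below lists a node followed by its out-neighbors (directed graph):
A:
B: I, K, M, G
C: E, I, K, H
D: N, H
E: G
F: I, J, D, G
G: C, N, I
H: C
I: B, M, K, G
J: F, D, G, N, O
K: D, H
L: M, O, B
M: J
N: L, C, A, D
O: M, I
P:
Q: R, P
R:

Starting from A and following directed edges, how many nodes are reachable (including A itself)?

1

BFS from A visits: A
Reachable nodes: 1 of 18 total.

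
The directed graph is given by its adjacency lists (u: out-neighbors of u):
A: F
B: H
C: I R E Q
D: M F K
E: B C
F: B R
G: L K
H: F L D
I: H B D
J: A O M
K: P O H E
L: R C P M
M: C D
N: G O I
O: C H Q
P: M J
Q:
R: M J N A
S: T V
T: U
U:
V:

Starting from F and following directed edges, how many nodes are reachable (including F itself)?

18

BFS from F visits: F, B, R, H, A, J, M, N, D, L, O, C, G, I, K, P, Q, E
Reachable nodes: 18 of 22 total.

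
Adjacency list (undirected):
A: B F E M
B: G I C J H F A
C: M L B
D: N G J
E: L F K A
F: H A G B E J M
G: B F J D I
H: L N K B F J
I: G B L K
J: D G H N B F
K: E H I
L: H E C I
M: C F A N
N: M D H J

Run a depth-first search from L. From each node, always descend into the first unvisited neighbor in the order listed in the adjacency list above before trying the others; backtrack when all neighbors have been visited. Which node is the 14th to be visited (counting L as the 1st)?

Visit L
L → H
H → N
N → M
M → C
C → B
B → G
G → F
F → A
A → E
E → K
K → I
F → J
J → D

Visit order: L, H, N, M, C, B, G, F, A, E, K, I, J, D

D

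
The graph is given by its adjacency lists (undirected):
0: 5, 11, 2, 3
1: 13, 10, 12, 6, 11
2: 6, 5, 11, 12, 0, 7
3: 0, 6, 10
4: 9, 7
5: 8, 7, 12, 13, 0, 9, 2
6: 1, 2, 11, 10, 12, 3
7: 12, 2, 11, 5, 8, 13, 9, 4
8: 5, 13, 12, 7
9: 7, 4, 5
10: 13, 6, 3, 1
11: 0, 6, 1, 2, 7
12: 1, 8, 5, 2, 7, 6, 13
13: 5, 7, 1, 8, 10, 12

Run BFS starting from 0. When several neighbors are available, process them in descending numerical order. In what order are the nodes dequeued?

0, 11, 5, 3, 2, 7, 6, 1, 13, 12, 9, 8, 10, 4

Visit 0; enqueue 11, 5, 3, 2 → queue [11, 5, 3, 2]
Visit 11; enqueue 7, 6, 1 → queue [5, 3, 2, 7, 6, 1]
Visit 5; enqueue 13, 12, 9, 8 → queue [3, 2, 7, 6, 1, 13, 12, 9, 8]
Visit 3; enqueue 10 → queue [2, 7, 6, 1, 13, 12, 9, 8, 10]
Visit 2 → queue [7, 6, 1, 13, 12, 9, 8, 10]
Visit 7; enqueue 4 → queue [6, 1, 13, 12, 9, 8, 10, 4]
Visit 6 → queue [1, 13, 12, 9, 8, 10, 4]
Visit 1 → queue [13, 12, 9, 8, 10, 4]
Visit 13 → queue [12, 9, 8, 10, 4]
Visit 12 → queue [9, 8, 10, 4]
Visit 9 → queue [8, 10, 4]
Visit 8 → queue [10, 4]
Visit 10 → queue [4]
Visit 4 → queue []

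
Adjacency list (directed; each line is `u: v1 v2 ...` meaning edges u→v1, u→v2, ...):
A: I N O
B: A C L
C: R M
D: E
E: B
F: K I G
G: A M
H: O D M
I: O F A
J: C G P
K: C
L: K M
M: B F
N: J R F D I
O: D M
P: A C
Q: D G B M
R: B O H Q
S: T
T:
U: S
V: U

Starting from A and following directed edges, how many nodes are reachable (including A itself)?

18

BFS from A visits: A, I, N, O, F, D, J, R, M, G, K, E, C, P, B, H, Q, L
Reachable nodes: 18 of 22 total.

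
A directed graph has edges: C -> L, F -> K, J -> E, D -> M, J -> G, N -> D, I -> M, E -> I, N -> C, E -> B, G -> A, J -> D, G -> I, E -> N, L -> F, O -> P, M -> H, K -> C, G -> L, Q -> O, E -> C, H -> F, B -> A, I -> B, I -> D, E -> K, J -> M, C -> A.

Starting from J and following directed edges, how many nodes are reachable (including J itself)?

BFS from J visits: J, M, G, E, D, H, L, I, A, N, K, C, B, F
Reachable nodes: 14 of 17 total.

14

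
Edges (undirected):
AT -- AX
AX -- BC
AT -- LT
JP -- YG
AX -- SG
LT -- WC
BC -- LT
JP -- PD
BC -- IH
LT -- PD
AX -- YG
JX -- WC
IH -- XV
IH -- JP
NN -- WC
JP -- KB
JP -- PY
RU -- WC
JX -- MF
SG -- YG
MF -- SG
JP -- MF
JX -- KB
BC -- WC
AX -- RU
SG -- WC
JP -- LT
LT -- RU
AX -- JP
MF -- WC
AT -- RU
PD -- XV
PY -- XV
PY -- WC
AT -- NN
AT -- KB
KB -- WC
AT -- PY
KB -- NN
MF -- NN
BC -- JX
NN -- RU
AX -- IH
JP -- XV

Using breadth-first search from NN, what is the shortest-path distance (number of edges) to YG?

3

Level 0: NN
Level 1: AT, KB, MF, RU, WC
Level 2: AX, BC, JP, JX, LT, PY, SG
Level 3: IH, PD, XV, YG
YG first appears at level 3.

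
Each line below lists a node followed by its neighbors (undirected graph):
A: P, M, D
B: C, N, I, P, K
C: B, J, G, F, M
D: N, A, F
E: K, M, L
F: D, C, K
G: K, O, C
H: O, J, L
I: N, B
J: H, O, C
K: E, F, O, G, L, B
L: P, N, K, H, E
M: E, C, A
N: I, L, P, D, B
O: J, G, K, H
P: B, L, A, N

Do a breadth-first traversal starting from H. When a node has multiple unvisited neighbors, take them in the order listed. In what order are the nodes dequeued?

Visit H; enqueue O, J, L → queue [O, J, L]
Visit O; enqueue G, K → queue [J, L, G, K]
Visit J; enqueue C → queue [L, G, K, C]
Visit L; enqueue P, N, E → queue [G, K, C, P, N, E]
Visit G → queue [K, C, P, N, E]
Visit K; enqueue F, B → queue [C, P, N, E, F, B]
Visit C; enqueue M → queue [P, N, E, F, B, M]
Visit P; enqueue A → queue [N, E, F, B, M, A]
Visit N; enqueue I, D → queue [E, F, B, M, A, I, D]
Visit E → queue [F, B, M, A, I, D]
Visit F → queue [B, M, A, I, D]
Visit B → queue [M, A, I, D]
Visit M → queue [A, I, D]
Visit A → queue [I, D]
Visit I → queue [D]
Visit D → queue []

H → O → J → L → G → K → C → P → N → E → F → B → M → A → I → D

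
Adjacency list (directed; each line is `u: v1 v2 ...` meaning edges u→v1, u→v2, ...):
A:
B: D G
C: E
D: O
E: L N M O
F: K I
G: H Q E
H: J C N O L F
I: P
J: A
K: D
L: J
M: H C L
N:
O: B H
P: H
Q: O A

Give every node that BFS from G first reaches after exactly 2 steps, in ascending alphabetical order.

Level 0: G
Level 1: E, H, Q
Level 2: A, C, F, J, L, M, N, O
Level 3: B, I, K
Level 4: D, P

A, C, F, J, L, M, N, O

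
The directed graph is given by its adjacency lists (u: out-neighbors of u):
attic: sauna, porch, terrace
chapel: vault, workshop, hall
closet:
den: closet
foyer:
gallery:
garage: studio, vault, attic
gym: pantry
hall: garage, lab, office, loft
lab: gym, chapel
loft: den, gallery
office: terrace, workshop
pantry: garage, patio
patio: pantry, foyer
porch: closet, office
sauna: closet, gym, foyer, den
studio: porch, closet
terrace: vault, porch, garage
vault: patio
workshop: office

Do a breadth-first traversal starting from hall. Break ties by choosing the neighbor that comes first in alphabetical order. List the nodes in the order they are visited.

Visit hall; enqueue garage, lab, loft, office → queue [garage, lab, loft, office]
Visit garage; enqueue attic, studio, vault → queue [lab, loft, office, attic, studio, vault]
Visit lab; enqueue chapel, gym → queue [loft, office, attic, studio, vault, chapel, gym]
Visit loft; enqueue den, gallery → queue [office, attic, studio, vault, chapel, gym, den, gallery]
Visit office; enqueue terrace, workshop → queue [attic, studio, vault, chapel, gym, den, gallery, terrace, workshop]
Visit attic; enqueue porch, sauna → queue [studio, vault, chapel, gym, den, gallery, terrace, workshop, porch, sauna]
Visit studio; enqueue closet → queue [vault, chapel, gym, den, gallery, terrace, workshop, porch, sauna, closet]
Visit vault; enqueue patio → queue [chapel, gym, den, gallery, terrace, workshop, porch, sauna, closet, patio]
Visit chapel → queue [gym, den, gallery, terrace, workshop, porch, sauna, closet, patio]
Visit gym; enqueue pantry → queue [den, gallery, terrace, workshop, porch, sauna, closet, patio, pantry]
Visit den → queue [gallery, terrace, workshop, porch, sauna, closet, patio, pantry]
Visit gallery → queue [terrace, workshop, porch, sauna, closet, patio, pantry]
Visit terrace → queue [workshop, porch, sauna, closet, patio, pantry]
Visit workshop → queue [porch, sauna, closet, patio, pantry]
Visit porch → queue [sauna, closet, patio, pantry]
Visit sauna; enqueue foyer → queue [closet, patio, pantry, foyer]
Visit closet → queue [patio, pantry, foyer]
Visit patio → queue [pantry, foyer]
Visit pantry → queue [foyer]
Visit foyer → queue []

hall, garage, lab, loft, office, attic, studio, vault, chapel, gym, den, gallery, terrace, workshop, porch, sauna, closet, patio, pantry, foyer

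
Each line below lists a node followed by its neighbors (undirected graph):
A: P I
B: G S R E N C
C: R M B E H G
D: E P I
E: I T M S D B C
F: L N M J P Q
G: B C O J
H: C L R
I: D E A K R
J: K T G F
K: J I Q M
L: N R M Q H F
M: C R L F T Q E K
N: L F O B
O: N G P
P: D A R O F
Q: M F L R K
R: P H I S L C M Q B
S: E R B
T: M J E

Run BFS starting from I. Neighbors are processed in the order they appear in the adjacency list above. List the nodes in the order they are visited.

Visit I; enqueue D, E, A, K, R → queue [D, E, A, K, R]
Visit D; enqueue P → queue [E, A, K, R, P]
Visit E; enqueue T, M, S, B, C → queue [A, K, R, P, T, M, S, B, C]
Visit A → queue [K, R, P, T, M, S, B, C]
Visit K; enqueue J, Q → queue [R, P, T, M, S, B, C, J, Q]
Visit R; enqueue H, L → queue [P, T, M, S, B, C, J, Q, H, L]
Visit P; enqueue O, F → queue [T, M, S, B, C, J, Q, H, L, O, F]
Visit T → queue [M, S, B, C, J, Q, H, L, O, F]
Visit M → queue [S, B, C, J, Q, H, L, O, F]
Visit S → queue [B, C, J, Q, H, L, O, F]
Visit B; enqueue G, N → queue [C, J, Q, H, L, O, F, G, N]
Visit C → queue [J, Q, H, L, O, F, G, N]
Visit J → queue [Q, H, L, O, F, G, N]
Visit Q → queue [H, L, O, F, G, N]
Visit H → queue [L, O, F, G, N]
Visit L → queue [O, F, G, N]
Visit O → queue [F, G, N]
Visit F → queue [G, N]
Visit G → queue [N]
Visit N → queue []

I D E A K R P T M S B C J Q H L O F G N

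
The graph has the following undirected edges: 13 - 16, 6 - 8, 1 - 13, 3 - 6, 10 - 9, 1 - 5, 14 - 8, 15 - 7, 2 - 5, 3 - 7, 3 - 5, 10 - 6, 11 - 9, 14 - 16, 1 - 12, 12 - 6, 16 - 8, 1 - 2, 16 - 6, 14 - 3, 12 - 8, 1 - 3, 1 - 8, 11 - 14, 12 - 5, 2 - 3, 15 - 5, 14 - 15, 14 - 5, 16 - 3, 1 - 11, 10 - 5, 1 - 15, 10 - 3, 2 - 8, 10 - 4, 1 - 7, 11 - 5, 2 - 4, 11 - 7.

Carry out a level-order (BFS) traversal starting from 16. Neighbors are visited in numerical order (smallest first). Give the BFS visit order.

Visit 16; enqueue 3, 6, 8, 13, 14 → queue [3, 6, 8, 13, 14]
Visit 3; enqueue 1, 2, 5, 7, 10 → queue [6, 8, 13, 14, 1, 2, 5, 7, 10]
Visit 6; enqueue 12 → queue [8, 13, 14, 1, 2, 5, 7, 10, 12]
Visit 8 → queue [13, 14, 1, 2, 5, 7, 10, 12]
Visit 13 → queue [14, 1, 2, 5, 7, 10, 12]
Visit 14; enqueue 11, 15 → queue [1, 2, 5, 7, 10, 12, 11, 15]
Visit 1 → queue [2, 5, 7, 10, 12, 11, 15]
Visit 2; enqueue 4 → queue [5, 7, 10, 12, 11, 15, 4]
Visit 5 → queue [7, 10, 12, 11, 15, 4]
Visit 7 → queue [10, 12, 11, 15, 4]
Visit 10; enqueue 9 → queue [12, 11, 15, 4, 9]
Visit 12 → queue [11, 15, 4, 9]
Visit 11 → queue [15, 4, 9]
Visit 15 → queue [4, 9]
Visit 4 → queue [9]
Visit 9 → queue []

16 → 3 → 6 → 8 → 13 → 14 → 1 → 2 → 5 → 7 → 10 → 12 → 11 → 15 → 4 → 9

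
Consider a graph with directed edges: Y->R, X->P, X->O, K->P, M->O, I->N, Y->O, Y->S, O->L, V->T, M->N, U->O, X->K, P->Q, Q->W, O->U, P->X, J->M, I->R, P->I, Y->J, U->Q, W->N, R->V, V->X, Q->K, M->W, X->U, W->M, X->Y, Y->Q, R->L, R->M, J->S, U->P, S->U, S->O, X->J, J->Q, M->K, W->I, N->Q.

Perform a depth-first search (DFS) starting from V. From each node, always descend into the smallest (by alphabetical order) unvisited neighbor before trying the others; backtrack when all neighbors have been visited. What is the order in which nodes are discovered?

V T X J M K P I N Q W R L O U S Y

Visit V
V → T
V → X
X → J
J → M
M → K
K → P
P → I
I → N
N → Q
Q → W
I → R
R → L
M → O
O → U
J → S
X → Y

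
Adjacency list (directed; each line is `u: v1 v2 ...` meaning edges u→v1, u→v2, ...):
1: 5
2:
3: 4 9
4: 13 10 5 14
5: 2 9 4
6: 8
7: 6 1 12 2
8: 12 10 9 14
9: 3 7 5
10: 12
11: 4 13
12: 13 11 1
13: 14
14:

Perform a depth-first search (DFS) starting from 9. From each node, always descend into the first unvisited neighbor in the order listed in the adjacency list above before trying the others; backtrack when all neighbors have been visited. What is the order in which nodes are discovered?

9 -> 3 -> 4 -> 13 -> 14 -> 10 -> 12 -> 11 -> 1 -> 5 -> 2 -> 7 -> 6 -> 8

Visit 9
9 → 3
3 → 4
4 → 13
13 → 14
4 → 10
10 → 12
12 → 11
12 → 1
1 → 5
5 → 2
9 → 7
7 → 6
6 → 8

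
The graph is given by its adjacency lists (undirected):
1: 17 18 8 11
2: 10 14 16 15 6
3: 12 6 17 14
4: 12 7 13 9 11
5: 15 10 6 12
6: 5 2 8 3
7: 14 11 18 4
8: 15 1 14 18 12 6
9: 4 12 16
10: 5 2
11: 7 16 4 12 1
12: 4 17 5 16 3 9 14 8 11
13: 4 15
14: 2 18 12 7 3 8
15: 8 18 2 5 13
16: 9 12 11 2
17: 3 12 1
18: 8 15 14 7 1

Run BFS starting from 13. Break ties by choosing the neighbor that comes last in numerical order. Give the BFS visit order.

Visit 13; enqueue 15, 4 → queue [15, 4]
Visit 15; enqueue 18, 8, 5, 2 → queue [4, 18, 8, 5, 2]
Visit 4; enqueue 12, 11, 9, 7 → queue [18, 8, 5, 2, 12, 11, 9, 7]
Visit 18; enqueue 14, 1 → queue [8, 5, 2, 12, 11, 9, 7, 14, 1]
Visit 8; enqueue 6 → queue [5, 2, 12, 11, 9, 7, 14, 1, 6]
Visit 5; enqueue 10 → queue [2, 12, 11, 9, 7, 14, 1, 6, 10]
Visit 2; enqueue 16 → queue [12, 11, 9, 7, 14, 1, 6, 10, 16]
Visit 12; enqueue 17, 3 → queue [11, 9, 7, 14, 1, 6, 10, 16, 17, 3]
Visit 11 → queue [9, 7, 14, 1, 6, 10, 16, 17, 3]
Visit 9 → queue [7, 14, 1, 6, 10, 16, 17, 3]
Visit 7 → queue [14, 1, 6, 10, 16, 17, 3]
Visit 14 → queue [1, 6, 10, 16, 17, 3]
Visit 1 → queue [6, 10, 16, 17, 3]
Visit 6 → queue [10, 16, 17, 3]
Visit 10 → queue [16, 17, 3]
Visit 16 → queue [17, 3]
Visit 17 → queue [3]
Visit 3 → queue []

13, 15, 4, 18, 8, 5, 2, 12, 11, 9, 7, 14, 1, 6, 10, 16, 17, 3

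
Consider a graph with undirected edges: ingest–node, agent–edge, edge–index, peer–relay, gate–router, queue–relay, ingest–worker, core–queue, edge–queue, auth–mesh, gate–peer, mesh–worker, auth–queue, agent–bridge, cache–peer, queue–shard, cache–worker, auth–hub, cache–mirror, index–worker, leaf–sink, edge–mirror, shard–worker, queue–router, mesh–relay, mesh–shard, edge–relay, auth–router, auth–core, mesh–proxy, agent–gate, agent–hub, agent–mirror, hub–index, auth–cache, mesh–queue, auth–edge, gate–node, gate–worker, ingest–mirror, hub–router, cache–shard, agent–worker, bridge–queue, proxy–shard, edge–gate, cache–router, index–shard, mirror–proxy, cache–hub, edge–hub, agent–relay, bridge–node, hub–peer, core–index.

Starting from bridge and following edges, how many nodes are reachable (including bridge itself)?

BFS from bridge visits: bridge, agent, node, queue, edge, gate, hub, mirror, relay, worker, ingest, auth, core, mesh, router, shard, index, peer, cache, proxy
Reachable nodes: 20 of 22 total.

20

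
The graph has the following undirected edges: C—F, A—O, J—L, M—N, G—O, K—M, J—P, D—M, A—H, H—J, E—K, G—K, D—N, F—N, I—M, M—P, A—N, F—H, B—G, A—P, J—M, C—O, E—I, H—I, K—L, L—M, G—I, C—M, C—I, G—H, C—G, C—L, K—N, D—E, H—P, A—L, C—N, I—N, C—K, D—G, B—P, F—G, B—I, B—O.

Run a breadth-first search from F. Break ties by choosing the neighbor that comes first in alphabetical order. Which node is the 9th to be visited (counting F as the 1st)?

M

Visit F; enqueue C, G, H, N → queue [C, G, H, N]
Visit C; enqueue I, K, L, M, O → queue [G, H, N, I, K, L, M, O]
Visit G; enqueue B, D → queue [H, N, I, K, L, M, O, B, D]
Visit H; enqueue A, J, P → queue [N, I, K, L, M, O, B, D, A, J, P]
Visit N → queue [I, K, L, M, O, B, D, A, J, P]
Visit I; enqueue E → queue [K, L, M, O, B, D, A, J, P, E]
Visit K → queue [L, M, O, B, D, A, J, P, E]
Visit L → queue [M, O, B, D, A, J, P, E]
Visit M → queue [O, B, D, A, J, P, E]
Visit O → queue [B, D, A, J, P, E]
Visit B → queue [D, A, J, P, E]
Visit D → queue [A, J, P, E]
Visit A → queue [J, P, E]
Visit J → queue [P, E]
Visit P → queue [E]
Visit E → queue []

Visit order: F, C, G, H, N, I, K, L, M, O, B, D, A, J, P, E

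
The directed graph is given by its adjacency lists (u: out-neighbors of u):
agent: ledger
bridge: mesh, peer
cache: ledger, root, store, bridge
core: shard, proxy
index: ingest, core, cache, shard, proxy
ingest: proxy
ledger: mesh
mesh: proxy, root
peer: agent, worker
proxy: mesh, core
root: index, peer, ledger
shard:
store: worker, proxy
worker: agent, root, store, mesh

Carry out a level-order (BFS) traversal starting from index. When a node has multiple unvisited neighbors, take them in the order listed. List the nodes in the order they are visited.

Visit index; enqueue ingest, core, cache, shard, proxy → queue [ingest, core, cache, shard, proxy]
Visit ingest → queue [core, cache, shard, proxy]
Visit core → queue [cache, shard, proxy]
Visit cache; enqueue ledger, root, store, bridge → queue [shard, proxy, ledger, root, store, bridge]
Visit shard → queue [proxy, ledger, root, store, bridge]
Visit proxy; enqueue mesh → queue [ledger, root, store, bridge, mesh]
Visit ledger → queue [root, store, bridge, mesh]
Visit root; enqueue peer → queue [store, bridge, mesh, peer]
Visit store; enqueue worker → queue [bridge, mesh, peer, worker]
Visit bridge → queue [mesh, peer, worker]
Visit mesh → queue [peer, worker]
Visit peer; enqueue agent → queue [worker, agent]
Visit worker → queue [agent]
Visit agent → queue []

index, ingest, core, cache, shard, proxy, ledger, root, store, bridge, mesh, peer, worker, agent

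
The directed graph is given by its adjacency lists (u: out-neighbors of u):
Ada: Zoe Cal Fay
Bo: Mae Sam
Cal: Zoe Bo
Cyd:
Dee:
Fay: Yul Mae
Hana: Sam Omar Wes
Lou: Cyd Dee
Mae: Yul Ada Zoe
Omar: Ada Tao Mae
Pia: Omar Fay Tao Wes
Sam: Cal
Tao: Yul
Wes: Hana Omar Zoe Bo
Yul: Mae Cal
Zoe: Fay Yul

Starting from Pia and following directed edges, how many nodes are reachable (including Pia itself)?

BFS from Pia visits: Pia, Omar, Fay, Tao, Wes, Ada, Mae, Yul, Hana, Zoe, Bo, Cal, Sam
Reachable nodes: 13 of 16 total.

13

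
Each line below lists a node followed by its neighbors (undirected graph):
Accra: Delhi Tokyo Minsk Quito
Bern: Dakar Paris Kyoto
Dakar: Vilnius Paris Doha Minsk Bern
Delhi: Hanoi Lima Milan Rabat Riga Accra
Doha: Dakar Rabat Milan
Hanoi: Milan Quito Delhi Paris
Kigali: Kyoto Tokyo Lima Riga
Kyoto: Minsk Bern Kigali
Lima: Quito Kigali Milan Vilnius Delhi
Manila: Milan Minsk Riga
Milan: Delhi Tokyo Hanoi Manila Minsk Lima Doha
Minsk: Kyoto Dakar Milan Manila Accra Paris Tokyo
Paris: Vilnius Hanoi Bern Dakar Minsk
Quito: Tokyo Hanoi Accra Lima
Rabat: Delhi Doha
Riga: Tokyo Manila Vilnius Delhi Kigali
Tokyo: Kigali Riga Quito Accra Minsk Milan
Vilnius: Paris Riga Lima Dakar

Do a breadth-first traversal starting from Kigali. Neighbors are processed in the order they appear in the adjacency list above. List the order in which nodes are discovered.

Visit Kigali; enqueue Kyoto, Tokyo, Lima, Riga → queue [Kyoto, Tokyo, Lima, Riga]
Visit Kyoto; enqueue Minsk, Bern → queue [Tokyo, Lima, Riga, Minsk, Bern]
Visit Tokyo; enqueue Quito, Accra, Milan → queue [Lima, Riga, Minsk, Bern, Quito, Accra, Milan]
Visit Lima; enqueue Vilnius, Delhi → queue [Riga, Minsk, Bern, Quito, Accra, Milan, Vilnius, Delhi]
Visit Riga; enqueue Manila → queue [Minsk, Bern, Quito, Accra, Milan, Vilnius, Delhi, Manila]
Visit Minsk; enqueue Dakar, Paris → queue [Bern, Quito, Accra, Milan, Vilnius, Delhi, Manila, Dakar, Paris]
Visit Bern → queue [Quito, Accra, Milan, Vilnius, Delhi, Manila, Dakar, Paris]
Visit Quito; enqueue Hanoi → queue [Accra, Milan, Vilnius, Delhi, Manila, Dakar, Paris, Hanoi]
Visit Accra → queue [Milan, Vilnius, Delhi, Manila, Dakar, Paris, Hanoi]
Visit Milan; enqueue Doha → queue [Vilnius, Delhi, Manila, Dakar, Paris, Hanoi, Doha]
Visit Vilnius → queue [Delhi, Manila, Dakar, Paris, Hanoi, Doha]
Visit Delhi; enqueue Rabat → queue [Manila, Dakar, Paris, Hanoi, Doha, Rabat]
Visit Manila → queue [Dakar, Paris, Hanoi, Doha, Rabat]
Visit Dakar → queue [Paris, Hanoi, Doha, Rabat]
Visit Paris → queue [Hanoi, Doha, Rabat]
Visit Hanoi → queue [Doha, Rabat]
Visit Doha → queue [Rabat]
Visit Rabat → queue []

Kigali Kyoto Tokyo Lima Riga Minsk Bern Quito Accra Milan Vilnius Delhi Manila Dakar Paris Hanoi Doha Rabat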